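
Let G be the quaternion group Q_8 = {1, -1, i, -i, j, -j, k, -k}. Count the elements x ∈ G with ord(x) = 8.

No element of G has order 8 (even though 8 | 8).

0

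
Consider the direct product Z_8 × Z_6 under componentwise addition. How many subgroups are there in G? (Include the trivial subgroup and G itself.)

22

|G| = 48, so by Lagrange every subgroup order divides 48. Divisors: 1, 2, 3, 4, 6, 8, 12, 16, 24, 48.
Subgroups by order — order 1: 1; order 2: 3; order 3: 1; order 4: 3; order 6: 3; order 8: 3; order 12: 3; order 16: 1; order 24: 3; order 48: 1.
Total: 1 + 3 + 1 + 3 + 3 + 3 + 3 + 1 + 3 + 1 = 22.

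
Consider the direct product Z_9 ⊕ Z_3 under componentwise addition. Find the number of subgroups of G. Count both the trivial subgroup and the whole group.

10

|G| = 27, so by Lagrange every subgroup order divides 27. Divisors: 1, 3, 9, 27.
Subgroups by order — order 1: 1; order 3: 4; order 9: 4; order 27: 1.
Total: 1 + 4 + 4 + 1 = 10.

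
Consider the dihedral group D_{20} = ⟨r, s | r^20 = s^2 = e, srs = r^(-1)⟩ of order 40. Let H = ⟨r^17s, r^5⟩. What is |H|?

8

|⟨r^17s⟩| = 2 and |⟨r^5⟩| = 4, so |H| is a multiple of lcm(2, 4) = 4 and divides |G| = 40.
Closing under the operation: H = {e, r^5, r^10, r^15, r^2s, r^7s, r^12s, r^17s}, so |H| = 8.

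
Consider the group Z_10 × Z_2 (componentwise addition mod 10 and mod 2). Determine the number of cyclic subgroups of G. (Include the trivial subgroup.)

Group the elements of G by the cyclic subgroup they generate; each cyclic subgroup of order d accounts for φ(d) elements.
Cyclic subgroups by order — order 1: 1; order 2: 3; order 5: 1; order 10: 3.
Total: 8.

8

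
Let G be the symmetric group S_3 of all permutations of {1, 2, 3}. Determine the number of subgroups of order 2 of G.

3

|G| = 6 and 2 | 6, so subgroups of order 2 are possible by Lagrange.
The subgroups of order 2 are: {e, (1 2)}; {e, (1 3)}; {e, (2 3)}.
So G has 3 subgroups of order 2.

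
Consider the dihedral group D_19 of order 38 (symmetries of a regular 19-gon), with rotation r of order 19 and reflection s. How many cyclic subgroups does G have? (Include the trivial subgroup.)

Each element a generates a cyclic subgroup ⟨a⟩; distinct elements may generate the same one (a cyclic group of order d has φ(d) generators).
Cyclic subgroups by order — order 1: 1; order 2: 19; order 19: 1.
Total: 21.

21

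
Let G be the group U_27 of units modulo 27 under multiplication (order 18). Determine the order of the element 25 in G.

9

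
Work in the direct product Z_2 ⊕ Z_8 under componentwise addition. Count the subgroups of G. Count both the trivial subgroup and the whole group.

|G| = 16, so by Lagrange every subgroup order divides 16. Divisors: 1, 2, 4, 8, 16.
Subgroups by order — order 1: 1; order 2: 3; order 4: 3; order 8: 3; order 16: 1.
Total: 1 + 3 + 3 + 3 + 1 = 11.

11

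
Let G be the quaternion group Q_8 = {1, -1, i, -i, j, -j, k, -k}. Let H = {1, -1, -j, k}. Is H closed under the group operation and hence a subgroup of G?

k ∈ H but its inverse -k ∉ H, so H is not a subgroup.

No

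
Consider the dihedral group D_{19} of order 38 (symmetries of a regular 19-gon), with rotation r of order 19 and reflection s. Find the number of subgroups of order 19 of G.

|G| = 38 and 19 | 38, so subgroups of order 19 are possible by Lagrange.
The subgroups of order 19 are: {e, r, r^2, r^3, r^4, r^5, r^6, r^7, r^8, r^9, r^10, r^11, r^12, r^13, r^14, r^15, r^16, r^17, r^18}.
So G has 1 subgroup of order 19.

1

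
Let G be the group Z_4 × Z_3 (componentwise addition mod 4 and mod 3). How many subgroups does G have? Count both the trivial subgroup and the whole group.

|G| = 12, so by Lagrange every subgroup order divides 12. Divisors: 1, 2, 3, 4, 6, 12.
Subgroups by order — order 1: 1; order 2: 1; order 3: 1; order 4: 1; order 6: 1; order 12: 1.
Total: 1 + 1 + 1 + 1 + 1 + 1 = 6.

6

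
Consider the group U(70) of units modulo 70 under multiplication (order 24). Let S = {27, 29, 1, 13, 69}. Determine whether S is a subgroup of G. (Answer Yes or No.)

No

|S| = 5 does not divide |G| = 24, so by Lagrange S is not a subgroup.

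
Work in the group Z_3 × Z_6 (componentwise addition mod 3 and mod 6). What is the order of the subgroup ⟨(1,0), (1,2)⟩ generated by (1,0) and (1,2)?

|⟨(1,0)⟩| = 3 and |⟨(1,2)⟩| = 3, so |H| is a multiple of lcm(3, 3) = 3 and divides |G| = 18.
Closing under the operation: H = {(0,0), (0,2), (0,4), (1,0), (1,2), (1,4), (2,0), (2,2), (2,4)}, so |H| = 9.

9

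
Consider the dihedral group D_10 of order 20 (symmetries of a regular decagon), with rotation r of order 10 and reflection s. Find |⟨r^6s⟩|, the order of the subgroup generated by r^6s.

2

Computing powers of r^6s: the smallest k with (r^6s)^k = e is k = 2.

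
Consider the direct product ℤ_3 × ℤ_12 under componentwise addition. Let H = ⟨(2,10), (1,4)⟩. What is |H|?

18

|⟨(2,10)⟩| = 6 and |⟨(1,4)⟩| = 3, so |H| is a multiple of lcm(6, 3) = 6 and divides |G| = 36.
Closing under the operation: H = {(0,0), (0,2), (0,4), (0,6), (0,8), (0,10), (1,0), (1,2), (1,4), (1,6), (1,8), (1,10), (2,0), (2,2), (2,4), (2,6), (2,8), (2,10)}, so |H| = 18.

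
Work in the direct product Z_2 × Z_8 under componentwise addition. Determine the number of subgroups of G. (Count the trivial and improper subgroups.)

11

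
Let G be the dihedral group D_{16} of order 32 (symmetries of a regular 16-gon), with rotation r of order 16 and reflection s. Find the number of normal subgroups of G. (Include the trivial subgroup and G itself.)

8

G has 36 subgroups. Checking conjugation-invariance by order — order 1: 1/1 normal; order 2: 1/17 normal; order 4: 1/9 normal; order 8: 1/5 normal; order 16: 3/3 normal; order 32: 1/1 normal.
Total normal subgroups: 8.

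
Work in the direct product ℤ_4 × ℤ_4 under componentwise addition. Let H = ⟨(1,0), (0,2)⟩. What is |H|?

|⟨(1,0)⟩| = 4 and |⟨(0,2)⟩| = 2, so |H| is a multiple of lcm(4, 2) = 4 and divides |G| = 16.
Closing under the operation: H = {(0,0), (0,2), (1,0), (1,2), (2,0), (2,2), (3,0), (3,2)}, so |H| = 8.

8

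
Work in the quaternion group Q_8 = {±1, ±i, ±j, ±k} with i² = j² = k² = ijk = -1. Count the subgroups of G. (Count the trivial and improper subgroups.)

|G| = 8, so by Lagrange every subgroup order divides 8. Divisors: 1, 2, 4, 8.
Subgroups by order — order 1: 1; order 2: 1; order 4: 3; order 8: 1.
Total: 1 + 1 + 3 + 1 = 6.

6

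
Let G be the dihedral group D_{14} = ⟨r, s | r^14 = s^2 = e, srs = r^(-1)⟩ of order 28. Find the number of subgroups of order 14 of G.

3

|G| = 28 and 14 | 28, so subgroups of order 14 are possible by Lagrange.
The subgroups of order 14 are: {e, r, r^2, r^3, r^4, r^5, r^6, r^7, r^8, r^9, r^10, r^11, r^12, r^13}; {e, r^2, r^4, r^6, r^8, r^10, r^12, s, r^2s, r^4s, r^6s, r^8s, r^10s, r^12s}; {e, r^2, r^4, r^6, r^8, r^10, r^12, rs, r^3s, r^5s, r^7s, r^9s, r^11s, r^13s}.
So G has 3 subgroups of order 14.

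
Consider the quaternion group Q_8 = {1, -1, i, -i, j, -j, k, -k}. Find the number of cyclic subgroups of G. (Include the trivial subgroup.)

5

A cyclic subgroup of order d is generated by each of its φ(d) elements of order d, so the cyclic subgroups of order d number (#elements of order d)/φ(d).
Cyclic subgroups by order — order 1: 1; order 2: 1; order 4: 3.
Total: 5.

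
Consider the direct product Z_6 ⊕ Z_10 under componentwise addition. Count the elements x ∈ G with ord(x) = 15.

8

An element (a,b) has order lcm(ord(a), ord(b)); count pairs with lcm equal to 15.
Enumerating gives 8 such elements.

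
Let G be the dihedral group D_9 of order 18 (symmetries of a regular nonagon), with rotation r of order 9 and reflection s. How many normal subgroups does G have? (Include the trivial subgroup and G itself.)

4

G has 16 subgroups. Checking conjugation-invariance by order — order 1: 1/1 normal; order 2: 0/9 normal; order 3: 1/1 normal; order 6: 0/3 normal; order 9: 1/1 normal; order 18: 1/1 normal.
Total normal subgroups: 4.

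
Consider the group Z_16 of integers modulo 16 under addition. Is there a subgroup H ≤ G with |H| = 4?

Yes

4 | 16. A subgroup of order 4 is {0, 4, 8, 12}.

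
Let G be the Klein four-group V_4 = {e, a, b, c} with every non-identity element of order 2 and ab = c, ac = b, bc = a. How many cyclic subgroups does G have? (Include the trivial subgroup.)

4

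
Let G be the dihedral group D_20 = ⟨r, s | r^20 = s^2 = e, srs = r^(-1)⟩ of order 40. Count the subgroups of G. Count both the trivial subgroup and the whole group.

|G| = 40, so by Lagrange every subgroup order divides 40. Divisors: 1, 2, 4, 5, 8, 10, 20, 40.
Subgroups by order — order 1: 1; order 2: 21; order 4: 11; order 5: 1; order 8: 5; order 10: 5; order 20: 3; order 40: 1.
Total: 1 + 21 + 11 + 1 + 5 + 5 + 3 + 1 = 48.

48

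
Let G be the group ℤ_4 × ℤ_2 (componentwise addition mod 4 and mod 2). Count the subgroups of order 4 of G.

3

|G| = 8 and 4 | 8, so subgroups of order 4 are possible by Lagrange.
The subgroups of order 4 are: {(0,0), (0,1), (2,0), (2,1)}; {(0,0), (1,0), (2,0), (3,0)}; {(0,0), (1,1), (2,0), (3,1)}.
So G has 3 subgroups of order 4.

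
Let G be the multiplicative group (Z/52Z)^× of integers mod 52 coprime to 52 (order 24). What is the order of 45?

Compute successive powers of 45 mod 52: 45, 49, 21, 9, 41, 25, 33, 29, …; 45^12 ≡ 1 (mod 52).
So |⟨45⟩| = 12.

12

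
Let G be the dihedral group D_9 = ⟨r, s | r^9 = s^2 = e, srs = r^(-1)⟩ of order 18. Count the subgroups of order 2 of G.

|G| = 18 and 2 | 18, so subgroups of order 2 are possible by Lagrange.
The subgroups of order 2 are: {e, r^2s}; {e, r^3s}; {e, r^4s}; {e, r^5s}; … (9 in all).
So G has 9 subgroups of order 2.

9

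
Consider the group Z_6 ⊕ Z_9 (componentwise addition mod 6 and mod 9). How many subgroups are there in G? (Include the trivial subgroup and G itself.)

|G| = 54, so by Lagrange every subgroup order divides 54. Divisors: 1, 2, 3, 6, 9, 18, 27, 54.
Subgroups by order — order 1: 1; order 2: 1; order 3: 4; order 6: 4; order 9: 4; order 18: 4; order 27: 1; order 54: 1.
Total: 1 + 1 + 4 + 4 + 4 + 4 + 1 + 1 = 20.

20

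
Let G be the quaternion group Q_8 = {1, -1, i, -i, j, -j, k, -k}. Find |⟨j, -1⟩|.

|⟨j⟩| = 4 and |⟨-1⟩| = 2, so |H| is a multiple of lcm(4, 2) = 4 and divides |G| = 8.
Closing under the operation: H = {1, -1, j, -j}, so |H| = 4.

4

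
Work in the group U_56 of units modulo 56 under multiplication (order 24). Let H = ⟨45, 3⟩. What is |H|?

|⟨45⟩| = 6 and |⟨3⟩| = 6, so |H| is a multiple of lcm(6, 6) = 6 and divides |G| = 24.
Closing under the operation: H = {1, 3, 5, 9, 13, 15, 19, 23, 25, 27, 39, 45}, so |H| = 12.

12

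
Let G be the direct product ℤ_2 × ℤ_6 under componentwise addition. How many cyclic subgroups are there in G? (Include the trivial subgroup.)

8

Group the elements of G by the cyclic subgroup they generate; each cyclic subgroup of order d accounts for φ(d) elements.
Cyclic subgroups by order — order 1: 1; order 2: 3; order 3: 1; order 6: 3.
Total: 8.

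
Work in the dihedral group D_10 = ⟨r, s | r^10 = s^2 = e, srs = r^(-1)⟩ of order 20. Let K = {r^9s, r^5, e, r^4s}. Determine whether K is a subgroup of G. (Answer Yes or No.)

|K| = 4 divides |G| = 20, consistent with Lagrange.
K contains the identity, every element's inverse is in K, and K is closed under ·: it is a subgroup.

Yes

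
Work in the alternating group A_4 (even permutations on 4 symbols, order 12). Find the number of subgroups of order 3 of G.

4

|G| = 12 and 3 | 12, so subgroups of order 3 are possible by Lagrange.
The subgroups of order 3 are: {e, (1 2 3), (1 3 2)}; {e, (1 2 4), (1 4 2)}; {e, (1 3 4), (1 4 3)}; {e, (2 3 4), (2 4 3)}.
So G has 4 subgroups of order 3.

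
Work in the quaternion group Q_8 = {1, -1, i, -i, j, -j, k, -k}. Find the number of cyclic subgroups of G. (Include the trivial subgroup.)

5

Each element a generates a cyclic subgroup ⟨a⟩; distinct elements may generate the same one (a cyclic group of order d has φ(d) generators).
Cyclic subgroups by order — order 1: 1; order 2: 1; order 4: 3.
Total: 5.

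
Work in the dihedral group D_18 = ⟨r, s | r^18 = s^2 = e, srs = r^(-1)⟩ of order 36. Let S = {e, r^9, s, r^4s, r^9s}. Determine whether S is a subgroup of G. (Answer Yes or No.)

No

|S| = 5 does not divide |G| = 36, so by Lagrange S is not a subgroup.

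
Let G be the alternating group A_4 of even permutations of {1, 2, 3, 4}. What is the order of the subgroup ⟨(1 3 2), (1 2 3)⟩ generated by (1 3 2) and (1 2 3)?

3

|⟨(1 3 2)⟩| = 3 and |⟨(1 2 3)⟩| = 3, so |H| is a multiple of lcm(3, 3) = 3 and divides |G| = 12.
Closing under the operation: H = {e, (1 2 3), (1 3 2)}, so |H| = 3.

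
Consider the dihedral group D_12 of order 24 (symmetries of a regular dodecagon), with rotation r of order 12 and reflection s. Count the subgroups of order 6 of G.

5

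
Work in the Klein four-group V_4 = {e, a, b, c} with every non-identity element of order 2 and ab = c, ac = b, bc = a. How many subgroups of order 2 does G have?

|G| = 4 and 2 | 4, so subgroups of order 2 are possible by Lagrange.
The subgroups of order 2 are: {e, a}; {e, b}; {e, c}.
So G has 3 subgroups of order 2.

3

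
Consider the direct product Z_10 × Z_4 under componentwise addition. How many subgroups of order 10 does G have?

3

|G| = 40 and 10 | 40, so subgroups of order 10 are possible by Lagrange.
The subgroups of order 10 are: {(0,0), (0,2), (2,0), (2,2), (4,0), (4,2), (6,0), (6,2), (8,0), (8,2)}; {(0,0), (1,0), (2,0), (3,0), (4,0), (5,0), (6,0), (7,0), (8,0), (9,0)}; {(0,0), (1,2), (2,0), (3,2), (4,0), (5,2), (6,0), (7,2), (8,0), (9,2)}.
So G has 3 subgroups of order 10.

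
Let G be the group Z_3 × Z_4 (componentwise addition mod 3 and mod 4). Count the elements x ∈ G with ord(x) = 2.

1

An element (a,b) has order lcm(ord(a), ord(b)); count pairs with lcm equal to 2.
Enumerating gives 1 such elements.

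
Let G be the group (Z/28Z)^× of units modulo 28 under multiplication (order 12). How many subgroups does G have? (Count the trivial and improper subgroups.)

|G| = 12, so by Lagrange every subgroup order divides 12. Divisors: 1, 2, 3, 4, 6, 12.
Subgroups by order — order 1: 1; order 2: 3; order 3: 1; order 4: 1; order 6: 3; order 12: 1.
Total: 1 + 3 + 1 + 1 + 3 + 1 = 10.

10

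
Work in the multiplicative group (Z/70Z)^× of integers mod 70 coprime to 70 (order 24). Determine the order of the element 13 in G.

4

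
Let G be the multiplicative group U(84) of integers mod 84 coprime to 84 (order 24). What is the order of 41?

2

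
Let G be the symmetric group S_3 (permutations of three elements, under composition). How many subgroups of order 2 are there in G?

3

|G| = 6 and 2 | 6, so subgroups of order 2 are possible by Lagrange.
The subgroups of order 2 are: {e, (1 2)}; {e, (1 3)}; {e, (2 3)}.
So G has 3 subgroups of order 2.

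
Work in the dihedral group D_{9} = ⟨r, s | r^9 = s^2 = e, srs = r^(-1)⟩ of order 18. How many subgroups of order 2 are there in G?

|G| = 18 and 2 | 18, so subgroups of order 2 are possible by Lagrange.
The subgroups of order 2 are: {e, r^2s}; {e, r^3s}; {e, r^4s}; {e, r^5s}; … (9 in all).
So G has 9 subgroups of order 2.

9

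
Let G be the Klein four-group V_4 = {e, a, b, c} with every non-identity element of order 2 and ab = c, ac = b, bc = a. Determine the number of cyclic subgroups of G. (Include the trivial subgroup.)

4

Each element a generates a cyclic subgroup ⟨a⟩; distinct elements may generate the same one (a cyclic group of order d has φ(d) generators).
Cyclic subgroups by order — order 1: 1; order 2: 3.
Total: 4.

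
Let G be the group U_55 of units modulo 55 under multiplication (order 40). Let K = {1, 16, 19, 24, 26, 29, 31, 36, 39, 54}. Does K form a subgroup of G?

|K| = 10 divides |G| = 40, consistent with Lagrange.
K contains the identity, every element's inverse is in K, and K is closed under ·: it is a subgroup.
In fact K = ⟨39⟩.

Yes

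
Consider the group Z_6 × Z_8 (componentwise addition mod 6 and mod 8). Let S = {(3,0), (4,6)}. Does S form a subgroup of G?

The identity (0,0) ∉ S, so S is not a subgroup.

No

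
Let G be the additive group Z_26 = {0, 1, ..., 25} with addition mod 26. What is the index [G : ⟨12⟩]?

|⟨12⟩| = 13 and |G| = 26.
By Lagrange, [G : H] = |G|/|H| = 26/13 = 2.

2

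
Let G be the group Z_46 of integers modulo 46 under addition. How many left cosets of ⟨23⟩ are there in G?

|⟨23⟩| = 2 and |G| = 46.
By Lagrange, [G : H] = |G|/|H| = 46/2 = 23.

23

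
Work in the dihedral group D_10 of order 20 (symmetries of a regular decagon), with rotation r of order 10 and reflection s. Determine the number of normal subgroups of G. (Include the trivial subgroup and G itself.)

G has 22 subgroups. Checking conjugation-invariance by order — order 1: 1/1 normal; order 2: 1/11 normal; order 4: 0/5 normal; order 5: 1/1 normal; order 10: 3/3 normal; order 20: 1/1 normal.
Total normal subgroups: 7.

7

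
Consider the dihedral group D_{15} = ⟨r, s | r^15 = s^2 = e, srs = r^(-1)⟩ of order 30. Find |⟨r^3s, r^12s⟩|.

|⟨r^3s⟩| = 2 and |⟨r^12s⟩| = 2, so |H| is a multiple of lcm(2, 2) = 2 and divides |G| = 30.
Closing under the operation: H = {e, r^3, r^6, r^9, r^12, s, r^3s, r^6s, r^9s, r^12s}, so |H| = 10.

10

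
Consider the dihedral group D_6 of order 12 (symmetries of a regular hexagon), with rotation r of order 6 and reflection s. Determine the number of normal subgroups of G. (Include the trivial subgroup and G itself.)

G has 16 subgroups. Checking conjugation-invariance by order — order 1: 1/1 normal; order 2: 1/7 normal; order 3: 1/1 normal; order 4: 0/3 normal; order 6: 3/3 normal; order 12: 1/1 normal.
Total normal subgroups: 7.

7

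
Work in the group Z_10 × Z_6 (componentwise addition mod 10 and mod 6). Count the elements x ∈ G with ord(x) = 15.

8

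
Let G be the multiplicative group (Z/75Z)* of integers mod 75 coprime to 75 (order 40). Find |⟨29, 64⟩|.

20

|⟨29⟩| = 10 and |⟨64⟩| = 10, so |H| is a multiple of lcm(10, 10) = 10 and divides |G| = 40.
Closing under the operation: H = {1, 4, 11, 14, 16, 19, 26, 29, 31, 34, 41, 44, 46, 49, 56, 59, 61, 64, 71, 74}, so |H| = 20.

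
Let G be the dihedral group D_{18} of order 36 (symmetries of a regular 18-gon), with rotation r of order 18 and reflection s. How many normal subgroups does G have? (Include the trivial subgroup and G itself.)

G has 45 subgroups. Checking conjugation-invariance by order — order 1: 1/1 normal; order 2: 1/19 normal; order 3: 1/1 normal; order 4: 0/9 normal; order 6: 1/7 normal; order 9: 1/1 normal; order 12: 0/3 normal; order 18: 3/3 normal; order 36: 1/1 normal.
Total normal subgroups: 9.

9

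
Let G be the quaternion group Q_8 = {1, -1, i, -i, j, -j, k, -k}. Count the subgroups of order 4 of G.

3

|G| = 8 and 4 | 8, so subgroups of order 4 are possible by Lagrange.
The subgroups of order 4 are: {1, -1, i, -i}; {1, -1, j, -j}; {1, -1, k, -k}.
So G has 3 subgroups of order 4.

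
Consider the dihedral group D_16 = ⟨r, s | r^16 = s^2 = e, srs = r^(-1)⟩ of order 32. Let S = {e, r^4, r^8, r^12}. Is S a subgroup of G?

Yes

|S| = 4 divides |G| = 32, consistent with Lagrange.
S contains the identity, every element's inverse is in S, and S is closed under ·: it is a subgroup.
In fact S = ⟨r^12⟩.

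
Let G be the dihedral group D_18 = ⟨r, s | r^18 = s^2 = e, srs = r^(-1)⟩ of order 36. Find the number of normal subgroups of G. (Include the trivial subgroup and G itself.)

9

G has 45 subgroups. Checking conjugation-invariance by order — order 1: 1/1 normal; order 2: 1/19 normal; order 3: 1/1 normal; order 4: 0/9 normal; order 6: 1/7 normal; order 9: 1/1 normal; order 12: 0/3 normal; order 18: 3/3 normal; order 36: 1/1 normal.
Total normal subgroups: 9.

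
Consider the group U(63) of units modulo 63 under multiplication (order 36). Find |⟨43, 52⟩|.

|⟨43⟩| = 3 and |⟨52⟩| = 6, so |H| is a multiple of lcm(3, 6) = 6 and divides |G| = 36.
Closing under the operation: H = {1, 4, 10, 13, 16, 19, 22, 25, 31, 34, 37, 40, 43, 46, 52, 55, 58, 61}, so |H| = 18.

18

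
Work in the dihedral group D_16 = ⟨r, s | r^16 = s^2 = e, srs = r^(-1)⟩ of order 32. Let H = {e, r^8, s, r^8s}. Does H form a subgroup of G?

|H| = 4 divides |G| = 32, consistent with Lagrange.
H contains the identity, every element's inverse is in H, and H is closed under ·: it is a subgroup.

Yes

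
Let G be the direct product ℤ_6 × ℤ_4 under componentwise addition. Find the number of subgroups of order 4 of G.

|G| = 24 and 4 | 24, so subgroups of order 4 are possible by Lagrange.
The subgroups of order 4 are: {(0,0), (0,1), (0,2), (0,3)}; {(0,0), (0,2), (3,0), (3,2)}; {(0,0), (0,2), (3,1), (3,3)}.
So G has 3 subgroups of order 4.

3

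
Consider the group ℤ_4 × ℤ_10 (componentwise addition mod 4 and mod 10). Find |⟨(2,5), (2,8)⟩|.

|⟨(2,5)⟩| = 2 and |⟨(2,8)⟩| = 10, so |H| is a multiple of lcm(2, 10) = 10 and divides |G| = 40.
Closing under the operation: H = {(0,0), (0,1), (0,2), (0,3), (0,4), (0,5), (0,6), (0,7), (0,8), (0,9), (2,0), (2,1), (2,2), (2,3), (2,4), (2,5), (2,6), (2,7), (2,8), (2,9)}, so |H| = 20.

20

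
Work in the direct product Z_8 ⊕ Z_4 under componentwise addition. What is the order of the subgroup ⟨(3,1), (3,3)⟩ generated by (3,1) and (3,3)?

|⟨(3,1)⟩| = 8 and |⟨(3,3)⟩| = 8, so |H| is a multiple of lcm(8, 8) = 8 and divides |G| = 32.
Closing under the operation: H = {(0,0), (0,2), (1,1), (1,3), (2,0), (2,2), (3,1), (3,3), (4,0), (4,2), (5,1), (5,3), (6,0), (6,2), (7,1), (7,3)}, so |H| = 16.

16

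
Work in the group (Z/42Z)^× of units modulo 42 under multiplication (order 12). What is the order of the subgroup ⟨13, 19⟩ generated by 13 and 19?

6

|⟨13⟩| = 2 and |⟨19⟩| = 6, so |H| is a multiple of lcm(2, 6) = 6 and divides |G| = 12.
Closing under the operation: H = {1, 13, 19, 25, 31, 37}, so |H| = 6.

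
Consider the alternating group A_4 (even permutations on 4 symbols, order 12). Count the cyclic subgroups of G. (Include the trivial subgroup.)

Each element a generates a cyclic subgroup ⟨a⟩; distinct elements may generate the same one (a cyclic group of order d has φ(d) generators).
Cyclic subgroups by order — order 1: 1; order 2: 3; order 3: 4.
Total: 8.

8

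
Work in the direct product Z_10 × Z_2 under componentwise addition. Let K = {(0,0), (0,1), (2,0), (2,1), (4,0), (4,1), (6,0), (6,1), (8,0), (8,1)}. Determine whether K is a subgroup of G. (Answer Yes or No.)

Yes

|K| = 10 divides |G| = 20, consistent with Lagrange.
K contains the identity, every element's inverse is in K, and K is closed under +: it is a subgroup.
In fact K = ⟨(2,1)⟩.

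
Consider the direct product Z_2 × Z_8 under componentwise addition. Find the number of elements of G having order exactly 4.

An element (a,b) has order lcm(ord(a), ord(b)); count pairs with lcm equal to 4.
Enumerating gives 4 such elements.

4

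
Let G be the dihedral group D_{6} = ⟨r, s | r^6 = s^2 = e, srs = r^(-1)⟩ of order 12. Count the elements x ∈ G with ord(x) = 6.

The elements of order 6 are: r, r^5.
That's 2.

2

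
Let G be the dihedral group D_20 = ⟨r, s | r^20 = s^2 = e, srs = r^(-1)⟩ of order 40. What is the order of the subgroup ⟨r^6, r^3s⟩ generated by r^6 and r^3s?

|⟨r^6⟩| = 10 and |⟨r^3s⟩| = 2, so |H| is a multiple of lcm(10, 2) = 10 and divides |G| = 40.
Closing under the operation: H = {e, r^2, r^4, r^6, r^8, r^10, r^12, r^14, r^16, r^18, rs, r^3s, r^5s, r^7s, r^9s, r^11s, r^13s, r^15s, r^17s, r^19s}, so |H| = 20.

20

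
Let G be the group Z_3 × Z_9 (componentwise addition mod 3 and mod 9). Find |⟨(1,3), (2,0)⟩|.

|⟨(1,3)⟩| = 3 and |⟨(2,0)⟩| = 3, so |H| is a multiple of lcm(3, 3) = 3 and divides |G| = 27.
Closing under the operation: H = {(0,0), (0,3), (0,6), (1,0), (1,3), (1,6), (2,0), (2,3), (2,6)}, so |H| = 9.

9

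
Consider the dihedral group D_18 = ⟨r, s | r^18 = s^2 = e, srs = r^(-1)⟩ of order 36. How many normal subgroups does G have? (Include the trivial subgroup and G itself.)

9

G has 45 subgroups. Checking conjugation-invariance by order — order 1: 1/1 normal; order 2: 1/19 normal; order 3: 1/1 normal; order 4: 0/9 normal; order 6: 1/7 normal; order 9: 1/1 normal; order 12: 0/3 normal; order 18: 3/3 normal; order 36: 1/1 normal.
Total normal subgroups: 9.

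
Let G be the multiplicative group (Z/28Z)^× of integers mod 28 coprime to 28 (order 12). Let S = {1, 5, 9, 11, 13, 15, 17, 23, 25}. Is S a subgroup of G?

|S| = 9 does not divide |G| = 12, so by Lagrange S is not a subgroup.

No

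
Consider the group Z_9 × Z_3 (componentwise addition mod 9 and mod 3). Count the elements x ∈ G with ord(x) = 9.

An element (a,b) has order lcm(ord(a), ord(b)); count pairs with lcm equal to 9.
Enumerating gives 18 such elements.

18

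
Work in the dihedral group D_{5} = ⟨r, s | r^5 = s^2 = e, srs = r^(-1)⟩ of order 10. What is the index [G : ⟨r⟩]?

|⟨r⟩| = 5 and |G| = 10.
By Lagrange, [G : H] = |G|/|H| = 10/5 = 2.

2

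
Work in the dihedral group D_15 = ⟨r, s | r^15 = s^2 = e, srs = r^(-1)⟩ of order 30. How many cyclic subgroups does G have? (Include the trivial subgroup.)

19

Each element a generates a cyclic subgroup ⟨a⟩; distinct elements may generate the same one (a cyclic group of order d has φ(d) generators).
Cyclic subgroups by order — order 1: 1; order 2: 15; order 3: 1; order 5: 1; order 15: 1.
Total: 19.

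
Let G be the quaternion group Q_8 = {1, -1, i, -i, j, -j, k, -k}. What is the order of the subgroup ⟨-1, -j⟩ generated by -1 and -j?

4

|⟨-1⟩| = 2 and |⟨-j⟩| = 4, so |H| is a multiple of lcm(2, 4) = 4 and divides |G| = 8.
Closing under the operation: H = {1, -1, j, -j}, so |H| = 4.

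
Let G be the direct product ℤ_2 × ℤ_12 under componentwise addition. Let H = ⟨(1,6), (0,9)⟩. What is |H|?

8

|⟨(1,6)⟩| = 2 and |⟨(0,9)⟩| = 4, so |H| is a multiple of lcm(2, 4) = 4 and divides |G| = 24.
Closing under the operation: H = {(0,0), (0,3), (0,6), (0,9), (1,0), (1,3), (1,6), (1,9)}, so |H| = 8.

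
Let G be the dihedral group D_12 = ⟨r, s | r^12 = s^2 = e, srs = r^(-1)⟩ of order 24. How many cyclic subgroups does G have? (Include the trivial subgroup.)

Each element a generates a cyclic subgroup ⟨a⟩; distinct elements may generate the same one (a cyclic group of order d has φ(d) generators).
Cyclic subgroups by order — order 1: 1; order 2: 13; order 3: 1; order 4: 1; order 6: 1; order 12: 1.
Total: 18.

18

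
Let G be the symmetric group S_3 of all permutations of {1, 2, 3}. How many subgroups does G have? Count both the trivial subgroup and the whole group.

6

|G| = 6, so by Lagrange every subgroup order divides 6. Divisors: 1, 2, 3, 6.
Subgroups by order — order 1: 1; order 2: 3; order 3: 1; order 6: 1.
Total: 1 + 3 + 1 + 1 = 6.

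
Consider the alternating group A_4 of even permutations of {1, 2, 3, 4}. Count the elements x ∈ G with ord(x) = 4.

No element of G has order 4 (even though 4 | 12).

0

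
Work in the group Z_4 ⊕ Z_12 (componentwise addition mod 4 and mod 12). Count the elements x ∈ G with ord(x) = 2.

An element (a,b) has order lcm(ord(a), ord(b)); count pairs with lcm equal to 2.
Enumerating gives 3 such elements.

3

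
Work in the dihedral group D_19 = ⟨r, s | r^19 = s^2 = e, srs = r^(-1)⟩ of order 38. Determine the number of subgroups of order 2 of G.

19

|G| = 38 and 2 | 38, so subgroups of order 2 are possible by Lagrange.
The subgroups of order 2 are: {e, r^10s}; {e, r^11s}; {e, r^12s}; {e, r^13s}; … (19 in all).
So G has 19 subgroups of order 2.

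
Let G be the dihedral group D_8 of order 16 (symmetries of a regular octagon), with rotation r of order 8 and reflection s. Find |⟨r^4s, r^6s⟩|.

8

|⟨r^4s⟩| = 2 and |⟨r^6s⟩| = 2, so |H| is a multiple of lcm(2, 2) = 2 and divides |G| = 16.
Closing under the operation: H = {e, r^2, r^4, r^6, s, r^2s, r^4s, r^6s}, so |H| = 8.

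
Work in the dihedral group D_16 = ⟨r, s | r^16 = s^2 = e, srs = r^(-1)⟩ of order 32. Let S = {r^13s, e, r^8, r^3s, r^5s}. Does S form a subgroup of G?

No

|S| = 5 does not divide |G| = 32, so by Lagrange S is not a subgroup.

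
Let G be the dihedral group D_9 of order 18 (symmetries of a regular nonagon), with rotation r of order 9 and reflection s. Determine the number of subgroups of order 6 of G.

|G| = 18 and 6 | 18, so subgroups of order 6 are possible by Lagrange.
The subgroups of order 6 are: {e, r^3, r^6, r^2s, r^5s, r^8s}; {e, r^3, r^6, s, r^3s, r^6s}; {e, r^3, r^6, rs, r^4s, r^7s}.
So G has 3 subgroups of order 6.

3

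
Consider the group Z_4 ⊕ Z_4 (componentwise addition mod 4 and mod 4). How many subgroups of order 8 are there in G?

|G| = 16 and 8 | 16, so subgroups of order 8 are possible by Lagrange.
The subgroups of order 8 are: {(0,0), (0,1), (0,2), (0,3), (2,0), (2,1), (2,2), (2,3)}; {(0,0), (0,2), (1,0), (1,2), (2,0), (2,2), (3,0), (3,2)}; {(0,0), (0,2), (1,1), (1,3), (2,0), (2,2), (3,1), (3,3)}.
So G has 3 subgroups of order 8.

3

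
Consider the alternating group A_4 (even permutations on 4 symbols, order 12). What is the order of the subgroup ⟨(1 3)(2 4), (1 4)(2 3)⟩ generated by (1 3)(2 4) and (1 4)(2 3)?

4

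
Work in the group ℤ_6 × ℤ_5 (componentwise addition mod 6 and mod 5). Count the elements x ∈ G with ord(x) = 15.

8

An element (a,b) has order lcm(ord(a), ord(b)); count pairs with lcm equal to 15.
Enumerating gives 8 such elements.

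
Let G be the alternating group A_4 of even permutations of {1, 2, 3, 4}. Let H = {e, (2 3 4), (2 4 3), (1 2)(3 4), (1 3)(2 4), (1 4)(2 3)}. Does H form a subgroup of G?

Closure fails: (2 4 3) ∘ (1 2)(3 4) = (1 4 2) ∉ H. So H is not a subgroup.

No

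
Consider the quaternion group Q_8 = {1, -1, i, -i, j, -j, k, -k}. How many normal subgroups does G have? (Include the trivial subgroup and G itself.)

6

G has 6 subgroups. Checking conjugation-invariance by order — order 1: 1/1 normal; order 2: 1/1 normal; order 4: 3/3 normal; order 8: 1/1 normal.
Total normal subgroups: 6.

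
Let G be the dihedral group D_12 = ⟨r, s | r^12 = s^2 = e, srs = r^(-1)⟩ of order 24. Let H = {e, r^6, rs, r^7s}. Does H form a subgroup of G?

Yes

|H| = 4 divides |G| = 24, consistent with Lagrange.
H contains the identity, every element's inverse is in H, and H is closed under ·: it is a subgroup.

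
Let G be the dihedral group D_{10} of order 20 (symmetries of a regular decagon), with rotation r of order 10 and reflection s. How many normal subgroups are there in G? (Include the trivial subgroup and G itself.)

7

G has 22 subgroups. Checking conjugation-invariance by order — order 1: 1/1 normal; order 2: 1/11 normal; order 4: 0/5 normal; order 5: 1/1 normal; order 10: 3/3 normal; order 20: 1/1 normal.
Total normal subgroups: 7.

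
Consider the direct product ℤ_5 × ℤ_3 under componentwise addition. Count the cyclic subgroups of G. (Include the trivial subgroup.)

4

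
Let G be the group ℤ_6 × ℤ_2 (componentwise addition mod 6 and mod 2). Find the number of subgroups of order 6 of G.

3

|G| = 12 and 6 | 12, so subgroups of order 6 are possible by Lagrange.
The subgroups of order 6 are: {(0,0), (0,1), (2,0), (2,1), (4,0), (4,1)}; {(0,0), (1,0), (2,0), (3,0), (4,0), (5,0)}; {(0,0), (1,1), (2,0), (3,1), (4,0), (5,1)}.
So G has 3 subgroups of order 6.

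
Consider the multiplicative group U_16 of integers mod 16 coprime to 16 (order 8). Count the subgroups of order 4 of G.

3

|G| = 8 and 4 | 8, so subgroups of order 4 are possible by Lagrange.
The subgroups of order 4 are: {1, 3, 9, 11}; {1, 5, 9, 13}; {1, 7, 9, 15}.
So G has 3 subgroups of order 4.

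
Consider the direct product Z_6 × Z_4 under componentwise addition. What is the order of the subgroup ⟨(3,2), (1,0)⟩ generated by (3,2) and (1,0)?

|⟨(3,2)⟩| = 2 and |⟨(1,0)⟩| = 6, so |H| is a multiple of lcm(2, 6) = 6 and divides |G| = 24.
Closing under the operation: H = {(0,0), (0,2), (1,0), (1,2), (2,0), (2,2), (3,0), (3,2), (4,0), (4,2), (5,0), (5,2)}, so |H| = 12.

12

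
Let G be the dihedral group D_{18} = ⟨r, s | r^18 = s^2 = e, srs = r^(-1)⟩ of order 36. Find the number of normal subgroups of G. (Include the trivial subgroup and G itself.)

9

G has 45 subgroups. Checking conjugation-invariance by order — order 1: 1/1 normal; order 2: 1/19 normal; order 3: 1/1 normal; order 4: 0/9 normal; order 6: 1/7 normal; order 9: 1/1 normal; order 12: 0/3 normal; order 18: 3/3 normal; order 36: 1/1 normal.
Total normal subgroups: 9.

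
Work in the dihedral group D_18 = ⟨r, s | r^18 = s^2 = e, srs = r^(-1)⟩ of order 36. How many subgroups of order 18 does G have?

|G| = 36 and 18 | 36, so subgroups of order 18 are possible by Lagrange.
The subgroups of order 18 are: {e, r, r^2, r^3, r^4, r^5, r^6, r^7, r^8, r^9, r^10, r^11, r^12, r^13, r^14, r^15, r^16, r^17}; {e, r^2, r^4, r^6, r^8, r^10, r^12, r^14, r^16, s, r^2s, r^4s, r^6s, r^8s, r^10s, r^12s, r^14s, r^16s}; {e, r^2, r^4, r^6, r^8, r^10, r^12, r^14, r^16, rs, r^3s, r^5s, r^7s, r^9s, r^11s, r^13s, r^15s, r^17s}.
So G has 3 subgroups of order 18.

3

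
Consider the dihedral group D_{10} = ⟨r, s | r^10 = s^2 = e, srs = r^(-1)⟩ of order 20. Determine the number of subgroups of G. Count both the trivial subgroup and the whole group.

|G| = 20, so by Lagrange every subgroup order divides 20. Divisors: 1, 2, 4, 5, 10, 20.
Subgroups by order — order 1: 1; order 2: 11; order 4: 5; order 5: 1; order 10: 3; order 20: 1.
Total: 1 + 11 + 5 + 1 + 3 + 1 = 22.

22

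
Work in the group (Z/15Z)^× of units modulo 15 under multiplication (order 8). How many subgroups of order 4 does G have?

|G| = 8 and 4 | 8, so subgroups of order 4 are possible by Lagrange.
The subgroups of order 4 are: {1, 4, 11, 14}; {1, 4, 7, 13}; {1, 2, 4, 8}.
So G has 3 subgroups of order 4.

3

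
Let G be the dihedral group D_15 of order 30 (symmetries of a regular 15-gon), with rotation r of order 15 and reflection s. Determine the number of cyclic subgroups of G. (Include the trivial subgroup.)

Each element a generates a cyclic subgroup ⟨a⟩; distinct elements may generate the same one (a cyclic group of order d has φ(d) generators).
Cyclic subgroups by order — order 1: 1; order 2: 15; order 3: 1; order 5: 1; order 15: 1.
Total: 19.

19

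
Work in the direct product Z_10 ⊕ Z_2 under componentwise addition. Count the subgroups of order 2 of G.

3

|G| = 20 and 2 | 20, so subgroups of order 2 are possible by Lagrange.
The subgroups of order 2 are: {(0,0), (0,1)}; {(0,0), (5,0)}; {(0,0), (5,1)}.
So G has 3 subgroups of order 2.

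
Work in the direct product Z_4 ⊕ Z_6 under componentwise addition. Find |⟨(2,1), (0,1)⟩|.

12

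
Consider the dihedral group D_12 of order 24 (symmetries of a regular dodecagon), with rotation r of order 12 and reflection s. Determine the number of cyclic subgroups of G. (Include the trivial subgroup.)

Group the elements of G by the cyclic subgroup they generate; each cyclic subgroup of order d accounts for φ(d) elements.
Cyclic subgroups by order — order 1: 1; order 2: 13; order 3: 1; order 4: 1; order 6: 1; order 12: 1.
Total: 18.

18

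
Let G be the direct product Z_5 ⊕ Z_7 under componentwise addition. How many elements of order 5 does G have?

An element (a,b) has order lcm(ord(a), ord(b)); count pairs with lcm equal to 5.
Enumerating gives 4 such elements.

4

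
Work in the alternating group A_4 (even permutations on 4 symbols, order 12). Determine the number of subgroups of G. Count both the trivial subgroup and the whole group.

10

|G| = 12, so by Lagrange every subgroup order divides 12. Divisors: 1, 2, 3, 4, 6, 12.
Subgroups by order — order 1: 1; order 2: 3; order 3: 4; order 4: 1; order 6: 0; order 12: 1.
Total: 1 + 3 + 4 + 1 + 0 + 1 = 10.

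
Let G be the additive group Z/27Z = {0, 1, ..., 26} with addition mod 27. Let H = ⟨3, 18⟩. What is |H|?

9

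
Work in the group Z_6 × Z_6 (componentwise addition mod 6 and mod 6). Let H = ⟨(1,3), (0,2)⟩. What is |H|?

|⟨(1,3)⟩| = 6 and |⟨(0,2)⟩| = 3, so |H| is a multiple of lcm(6, 3) = 6 and divides |G| = 36.
Closing under the operation: H = {(0,0), (0,2), (0,4), (1,1), (1,3), (1,5), (2,0), (2,2), (2,4), (3,1), (3,3), (3,5), (4,0), (4,2), (4,4), (5,1), (5,3), (5,5)}, so |H| = 18.

18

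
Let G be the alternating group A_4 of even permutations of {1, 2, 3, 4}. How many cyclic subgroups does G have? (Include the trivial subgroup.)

Group the elements of G by the cyclic subgroup they generate; each cyclic subgroup of order d accounts for φ(d) elements.
Cyclic subgroups by order — order 1: 1; order 2: 3; order 3: 4.
Total: 8.

8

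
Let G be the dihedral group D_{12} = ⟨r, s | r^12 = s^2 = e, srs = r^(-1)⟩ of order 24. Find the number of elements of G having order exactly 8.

0

No element of G has order 8 (even though 8 | 24).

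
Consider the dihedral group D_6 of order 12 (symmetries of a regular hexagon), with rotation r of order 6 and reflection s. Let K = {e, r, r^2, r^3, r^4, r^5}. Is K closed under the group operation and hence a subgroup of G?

|K| = 6 divides |G| = 12, consistent with Lagrange.
K contains the identity, every element's inverse is in K, and K is closed under ·: it is a subgroup.
In fact K = ⟨r^5⟩.

Yes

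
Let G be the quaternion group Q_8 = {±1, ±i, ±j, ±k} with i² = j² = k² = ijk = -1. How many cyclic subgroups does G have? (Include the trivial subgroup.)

5

A cyclic subgroup of order d is generated by each of its φ(d) elements of order d, so the cyclic subgroups of order d number (#elements of order d)/φ(d).
Cyclic subgroups by order — order 1: 1; order 2: 1; order 4: 3.
Total: 5.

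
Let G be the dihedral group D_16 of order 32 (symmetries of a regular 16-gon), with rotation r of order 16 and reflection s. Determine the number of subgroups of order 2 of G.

17

|G| = 32 and 2 | 32, so subgroups of order 2 are possible by Lagrange.
The subgroups of order 2 are: {e, r^10s}; {e, r^11s}; {e, r^12s}; {e, r^13s}; … (17 in all).
So G has 17 subgroups of order 2.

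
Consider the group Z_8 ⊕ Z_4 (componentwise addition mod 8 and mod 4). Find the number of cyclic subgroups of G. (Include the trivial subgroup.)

14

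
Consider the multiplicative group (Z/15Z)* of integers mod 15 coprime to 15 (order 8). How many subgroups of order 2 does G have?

3

|G| = 8 and 2 | 8, so subgroups of order 2 are possible by Lagrange.
The subgroups of order 2 are: {1, 11}; {1, 14}; {1, 4}.
So G has 3 subgroups of order 2.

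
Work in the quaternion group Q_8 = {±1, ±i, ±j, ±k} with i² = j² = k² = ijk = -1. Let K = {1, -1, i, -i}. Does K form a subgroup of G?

|K| = 4 divides |G| = 8, consistent with Lagrange.
K contains the identity, every element's inverse is in K, and K is closed under ·: it is a subgroup.
In fact K = ⟨-i⟩.

Yes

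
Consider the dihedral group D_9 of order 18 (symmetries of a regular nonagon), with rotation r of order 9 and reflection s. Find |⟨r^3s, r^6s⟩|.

|⟨r^3s⟩| = 2 and |⟨r^6s⟩| = 2, so |H| is a multiple of lcm(2, 2) = 2 and divides |G| = 18.
Closing under the operation: H = {e, r^3, r^6, s, r^3s, r^6s}, so |H| = 6.

6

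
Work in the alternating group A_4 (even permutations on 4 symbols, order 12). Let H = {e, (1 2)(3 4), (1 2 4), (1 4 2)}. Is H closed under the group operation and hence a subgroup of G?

Closure fails: (1 2)(3 4) ∘ (1 2 4) = (2 3 4) ∉ H. So H is not a subgroup.

No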